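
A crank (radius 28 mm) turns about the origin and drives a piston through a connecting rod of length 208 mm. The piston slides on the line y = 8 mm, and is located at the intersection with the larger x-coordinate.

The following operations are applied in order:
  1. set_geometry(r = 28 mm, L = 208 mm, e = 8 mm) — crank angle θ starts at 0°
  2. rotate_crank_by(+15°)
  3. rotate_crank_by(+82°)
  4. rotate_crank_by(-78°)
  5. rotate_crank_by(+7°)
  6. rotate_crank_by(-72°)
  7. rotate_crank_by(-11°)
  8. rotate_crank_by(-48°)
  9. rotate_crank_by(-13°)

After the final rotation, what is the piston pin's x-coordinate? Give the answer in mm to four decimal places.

192.2647

set_geometry: r = 28 mm, L = 208 mm, e = 8 mm; θ ← 0°
rotate_crank_by(+15°): θ ← 0° +15° = 15°
rotate_crank_by(+82°): θ ← 15° +82° = 97°
rotate_crank_by(-78°): θ ← 97° -78° = 19°
rotate_crank_by(+7°): θ ← 19° +7° = 26°
rotate_crank_by(-72°): θ ← 26° -72° = -46°
rotate_crank_by(-11°): θ ← -46° -11° = -57°
rotate_crank_by(-48°): θ ← -57° -48° = -105°
rotate_crank_by(-13°): θ ← -105° -13° = -118°
crank pin P = (r cos θ, r sin θ) = (-13.145204, -24.722533)
h = r sin θ − e = -24.722533 − 8 = -32.722533
x = r cos θ + √(L² − h²) = -13.145204 + √(43264.0 − 1070.7641) = -13.145204 + 205.409922 = 192.264718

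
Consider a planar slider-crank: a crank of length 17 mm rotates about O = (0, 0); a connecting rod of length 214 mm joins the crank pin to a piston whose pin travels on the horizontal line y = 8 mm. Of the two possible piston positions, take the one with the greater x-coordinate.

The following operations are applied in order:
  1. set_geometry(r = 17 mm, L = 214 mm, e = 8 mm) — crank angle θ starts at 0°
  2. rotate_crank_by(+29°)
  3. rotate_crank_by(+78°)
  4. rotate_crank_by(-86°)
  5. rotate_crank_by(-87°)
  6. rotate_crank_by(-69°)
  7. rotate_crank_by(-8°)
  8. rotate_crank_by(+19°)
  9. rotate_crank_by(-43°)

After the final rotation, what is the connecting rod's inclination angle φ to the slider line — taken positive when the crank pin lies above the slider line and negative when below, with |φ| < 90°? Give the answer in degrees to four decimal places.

-3.1674

set_geometry: r = 17 mm, L = 214 mm, e = 8 mm; θ ← 0°
rotate_crank_by(+29°): θ ← 0° +29° = 29°
rotate_crank_by(+78°): θ ← 29° +78° = 107°
rotate_crank_by(-86°): θ ← 107° -86° = 21°
rotate_crank_by(-87°): θ ← 21° -87° = -66°
rotate_crank_by(-69°): θ ← -66° -69° = -135°
rotate_crank_by(-8°): θ ← -135° -8° = -143°
rotate_crank_by(+19°): θ ← -143° +19° = -124°
rotate_crank_by(-43°): θ ← -124° -43° = -167°
crank pin P = (r cos θ, r sin θ) = (-16.564291, -3.824168)
h = r sin θ − e = -3.824168 − 8 = -11.824168
sin φ = h / L = -11.824168 / 214 = -0.05525312
φ = arcsin(-0.05525312) = -3.167384°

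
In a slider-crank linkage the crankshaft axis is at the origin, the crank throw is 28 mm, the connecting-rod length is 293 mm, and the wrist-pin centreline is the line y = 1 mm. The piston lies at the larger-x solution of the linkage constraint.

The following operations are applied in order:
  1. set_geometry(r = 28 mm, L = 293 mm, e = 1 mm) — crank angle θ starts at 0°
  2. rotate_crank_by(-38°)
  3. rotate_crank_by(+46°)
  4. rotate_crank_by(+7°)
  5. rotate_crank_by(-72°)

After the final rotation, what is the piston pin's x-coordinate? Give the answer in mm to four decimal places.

307.2252

set_geometry: r = 28 mm, L = 293 mm, e = 1 mm; θ ← 0°
rotate_crank_by(-38°): θ ← 0° -38° = -38°
rotate_crank_by(+46°): θ ← -38° +46° = 8°
rotate_crank_by(+7°): θ ← 8° +7° = 15°
rotate_crank_by(-72°): θ ← 15° -72° = -57°
crank pin P = (r cos θ, r sin θ) = (15.249893, -23.482776)
h = r sin θ − e = -23.482776 − 1 = -24.482776
x = r cos θ + √(L² − h²) = 15.249893 + √(85849.0 − 599.4063) = 15.249893 + 291.975331 = 307.225224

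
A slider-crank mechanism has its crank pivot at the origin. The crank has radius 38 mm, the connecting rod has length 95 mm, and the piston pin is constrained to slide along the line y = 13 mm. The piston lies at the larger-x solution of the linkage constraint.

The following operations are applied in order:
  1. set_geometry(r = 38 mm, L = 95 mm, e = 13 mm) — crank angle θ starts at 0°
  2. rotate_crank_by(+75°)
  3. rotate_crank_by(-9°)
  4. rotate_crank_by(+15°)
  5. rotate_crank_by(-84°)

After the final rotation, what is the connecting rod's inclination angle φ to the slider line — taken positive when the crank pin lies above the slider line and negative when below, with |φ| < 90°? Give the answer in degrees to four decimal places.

-9.0779

set_geometry: r = 38 mm, L = 95 mm, e = 13 mm; θ ← 0°
rotate_crank_by(+75°): θ ← 0° +75° = 75°
rotate_crank_by(-9°): θ ← 75° -9° = 66°
rotate_crank_by(+15°): θ ← 66° +15° = 81°
rotate_crank_by(-84°): θ ← 81° -84° = -3°
crank pin P = (r cos θ, r sin θ) = (37.947922, -1.988766)
h = r sin θ − e = -1.988766 − 13 = -14.988766
sin φ = h / L = -14.988766 / 95 = -0.15777649
φ = arcsin(-0.15777649) = -9.077859°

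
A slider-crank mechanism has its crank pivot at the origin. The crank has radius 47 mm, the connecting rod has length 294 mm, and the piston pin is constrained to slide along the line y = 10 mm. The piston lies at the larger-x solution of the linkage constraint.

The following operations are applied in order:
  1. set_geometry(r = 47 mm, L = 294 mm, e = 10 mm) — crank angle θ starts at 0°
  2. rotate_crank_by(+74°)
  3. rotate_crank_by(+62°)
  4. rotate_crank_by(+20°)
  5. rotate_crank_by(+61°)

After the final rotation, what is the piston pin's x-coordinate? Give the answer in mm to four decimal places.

253.9607

set_geometry: r = 47 mm, L = 294 mm, e = 10 mm; θ ← 0°
rotate_crank_by(+74°): θ ← 0° +74° = 74°
rotate_crank_by(+62°): θ ← 74° +62° = 136°
rotate_crank_by(+20°): θ ← 136° +20° = 156°
rotate_crank_by(+61°): θ ← 156° +61° = 217°
crank pin P = (r cos θ, r sin θ) = (-37.535869, -28.285306)
h = r sin θ − e = -28.285306 − 10 = -38.285306
x = r cos θ + √(L² − h²) = -37.535869 + √(86436.0 − 1465.7647) = -37.535869 + 291.496544 = 253.960675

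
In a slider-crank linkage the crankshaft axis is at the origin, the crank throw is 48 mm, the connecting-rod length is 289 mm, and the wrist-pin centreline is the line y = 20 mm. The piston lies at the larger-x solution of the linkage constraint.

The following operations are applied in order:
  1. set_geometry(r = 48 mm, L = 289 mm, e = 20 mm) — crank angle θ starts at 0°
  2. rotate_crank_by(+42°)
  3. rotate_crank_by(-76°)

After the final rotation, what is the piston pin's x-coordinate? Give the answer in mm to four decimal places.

324.9725

set_geometry: r = 48 mm, L = 289 mm, e = 20 mm; θ ← 0°
rotate_crank_by(+42°): θ ← 0° +42° = 42°
rotate_crank_by(-76°): θ ← 42° -76° = -34°
crank pin P = (r cos θ, r sin θ) = (39.793803, -26.841259)
h = r sin θ − e = -26.841259 − 20 = -46.841259
x = r cos θ + √(L² − h²) = 39.793803 + √(83521.0 − 2194.1036) = 39.793803 + 285.178710 = 324.972513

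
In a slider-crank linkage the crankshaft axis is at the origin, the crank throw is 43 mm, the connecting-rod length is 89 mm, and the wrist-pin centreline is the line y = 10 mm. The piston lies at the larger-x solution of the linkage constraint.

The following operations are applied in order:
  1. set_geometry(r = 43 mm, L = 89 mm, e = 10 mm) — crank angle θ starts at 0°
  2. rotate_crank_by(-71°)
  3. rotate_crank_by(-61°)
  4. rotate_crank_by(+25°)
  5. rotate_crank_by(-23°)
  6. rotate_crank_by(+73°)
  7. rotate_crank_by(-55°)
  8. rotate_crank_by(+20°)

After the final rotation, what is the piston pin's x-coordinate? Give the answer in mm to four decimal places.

set_geometry: r = 43 mm, L = 89 mm, e = 10 mm; θ ← 0°
rotate_crank_by(-71°): θ ← 0° -71° = -71°
rotate_crank_by(-61°): θ ← -71° -61° = -132°
rotate_crank_by(+25°): θ ← -132° +25° = -107°
rotate_crank_by(-23°): θ ← -107° -23° = -130°
rotate_crank_by(+73°): θ ← -130° +73° = -57°
rotate_crank_by(-55°): θ ← -57° -55° = -112°
rotate_crank_by(+20°): θ ← -112° +20° = -92°
crank pin P = (r cos θ, r sin θ) = (-1.500678, -42.973806)
h = r sin θ − e = -42.973806 − 10 = -52.973806
x = r cos θ + √(L² − h²) = -1.500678 + √(7921.0 − 2806.2241) = -1.500678 + 71.517662 = 70.016983

70.0170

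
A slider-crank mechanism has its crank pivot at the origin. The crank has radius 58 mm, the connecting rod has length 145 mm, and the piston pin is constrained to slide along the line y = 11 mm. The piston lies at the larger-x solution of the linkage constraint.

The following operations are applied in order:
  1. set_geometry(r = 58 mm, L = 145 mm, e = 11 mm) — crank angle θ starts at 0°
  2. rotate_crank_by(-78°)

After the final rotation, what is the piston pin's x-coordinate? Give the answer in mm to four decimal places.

set_geometry: r = 58 mm, L = 145 mm, e = 11 mm; θ ← 0°
rotate_crank_by(-78°): θ ← 0° -78° = -78°
crank pin P = (r cos θ, r sin θ) = (12.058878, -56.732561)
h = r sin θ − e = -56.732561 − 11 = -67.732561
x = r cos θ + √(L² − h²) = 12.058878 + √(21025.0 − 4587.6998) = 12.058878 + 128.208035 = 140.266913

140.2669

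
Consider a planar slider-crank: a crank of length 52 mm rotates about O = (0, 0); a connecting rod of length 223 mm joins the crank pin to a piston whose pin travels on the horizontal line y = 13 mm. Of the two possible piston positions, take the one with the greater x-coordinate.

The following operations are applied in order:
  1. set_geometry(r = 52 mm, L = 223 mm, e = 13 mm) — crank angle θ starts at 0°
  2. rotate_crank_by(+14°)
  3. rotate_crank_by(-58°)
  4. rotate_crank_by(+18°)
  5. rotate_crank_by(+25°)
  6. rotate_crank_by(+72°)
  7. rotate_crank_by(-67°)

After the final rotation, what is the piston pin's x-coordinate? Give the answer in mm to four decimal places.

set_geometry: r = 52 mm, L = 223 mm, e = 13 mm; θ ← 0°
rotate_crank_by(+14°): θ ← 0° +14° = 14°
rotate_crank_by(-58°): θ ← 14° -58° = -44°
rotate_crank_by(+18°): θ ← -44° +18° = -26°
rotate_crank_by(+25°): θ ← -26° +25° = -1°
rotate_crank_by(+72°): θ ← -1° +72° = 71°
rotate_crank_by(-67°): θ ← 71° -67° = 4°
crank pin P = (r cos θ, r sin θ) = (51.873331, 3.627337)
h = r sin θ − e = 3.627337 − 13 = -9.372663
x = r cos θ + √(L² − h²) = 51.873331 + √(49729.0 − 87.8468) = 51.873331 + 222.802947 = 274.676278

274.6763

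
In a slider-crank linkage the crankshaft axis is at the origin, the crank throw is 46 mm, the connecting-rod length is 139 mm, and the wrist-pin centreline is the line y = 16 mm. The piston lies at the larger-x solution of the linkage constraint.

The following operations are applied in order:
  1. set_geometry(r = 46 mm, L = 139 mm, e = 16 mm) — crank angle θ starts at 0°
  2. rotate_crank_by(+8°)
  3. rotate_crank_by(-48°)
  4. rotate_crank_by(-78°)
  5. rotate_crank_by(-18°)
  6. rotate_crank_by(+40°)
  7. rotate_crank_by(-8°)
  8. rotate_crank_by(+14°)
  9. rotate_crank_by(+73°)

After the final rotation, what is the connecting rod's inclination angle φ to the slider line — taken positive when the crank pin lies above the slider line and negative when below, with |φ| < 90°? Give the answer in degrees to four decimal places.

-12.2316

set_geometry: r = 46 mm, L = 139 mm, e = 16 mm; θ ← 0°
rotate_crank_by(+8°): θ ← 0° +8° = 8°
rotate_crank_by(-48°): θ ← 8° -48° = -40°
rotate_crank_by(-78°): θ ← -40° -78° = -118°
rotate_crank_by(-18°): θ ← -118° -18° = -136°
rotate_crank_by(+40°): θ ← -136° +40° = -96°
rotate_crank_by(-8°): θ ← -96° -8° = -104°
rotate_crank_by(+14°): θ ← -104° +14° = -90°
rotate_crank_by(+73°): θ ← -90° +73° = -17°
crank pin P = (r cos θ, r sin θ) = (43.990019, -13.449098)
h = r sin θ − e = -13.449098 − 16 = -29.449098
sin φ = h / L = -29.449098 / 139 = -0.21186402
φ = arcsin(-0.21186402) = -12.231611°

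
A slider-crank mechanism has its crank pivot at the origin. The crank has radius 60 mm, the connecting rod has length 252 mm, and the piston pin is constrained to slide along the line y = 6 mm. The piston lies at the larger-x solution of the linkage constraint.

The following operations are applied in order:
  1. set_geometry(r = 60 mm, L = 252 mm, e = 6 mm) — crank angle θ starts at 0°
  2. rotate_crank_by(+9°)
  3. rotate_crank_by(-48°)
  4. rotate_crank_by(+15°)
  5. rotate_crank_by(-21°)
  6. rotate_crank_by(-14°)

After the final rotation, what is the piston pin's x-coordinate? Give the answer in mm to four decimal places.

276.2710

set_geometry: r = 60 mm, L = 252 mm, e = 6 mm; θ ← 0°
rotate_crank_by(+9°): θ ← 0° +9° = 9°
rotate_crank_by(-48°): θ ← 9° -48° = -39°
rotate_crank_by(+15°): θ ← -39° +15° = -24°
rotate_crank_by(-21°): θ ← -24° -21° = -45°
rotate_crank_by(-14°): θ ← -45° -14° = -59°
crank pin P = (r cos θ, r sin θ) = (30.902284, -51.430038)
h = r sin θ − e = -51.430038 − 6 = -57.430038
x = r cos θ + √(L² − h²) = 30.902284 + √(63504.0 − 3298.2093) = 30.902284 + 245.368683 = 276.270968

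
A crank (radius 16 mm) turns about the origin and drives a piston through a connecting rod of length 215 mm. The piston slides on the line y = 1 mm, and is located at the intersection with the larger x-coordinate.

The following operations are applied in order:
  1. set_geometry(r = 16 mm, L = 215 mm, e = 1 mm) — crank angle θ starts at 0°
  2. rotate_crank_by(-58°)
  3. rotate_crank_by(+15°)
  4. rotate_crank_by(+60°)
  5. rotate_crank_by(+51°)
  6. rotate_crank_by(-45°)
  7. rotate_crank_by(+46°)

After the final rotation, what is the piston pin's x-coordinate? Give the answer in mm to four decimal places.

220.2817

set_geometry: r = 16 mm, L = 215 mm, e = 1 mm; θ ← 0°
rotate_crank_by(-58°): θ ← 0° -58° = -58°
rotate_crank_by(+15°): θ ← -58° +15° = -43°
rotate_crank_by(+60°): θ ← -43° +60° = 17°
rotate_crank_by(+51°): θ ← 17° +51° = 68°
rotate_crank_by(-45°): θ ← 68° -45° = 23°
rotate_crank_by(+46°): θ ← 23° +46° = 69°
crank pin P = (r cos θ, r sin θ) = (5.733887, 14.937287)
h = r sin θ − e = 14.937287 − 1 = 13.937287
x = r cos θ + √(L² − h²) = 5.733887 + √(46225.0 − 194.2480) = 5.733887 + 214.547785 = 220.281672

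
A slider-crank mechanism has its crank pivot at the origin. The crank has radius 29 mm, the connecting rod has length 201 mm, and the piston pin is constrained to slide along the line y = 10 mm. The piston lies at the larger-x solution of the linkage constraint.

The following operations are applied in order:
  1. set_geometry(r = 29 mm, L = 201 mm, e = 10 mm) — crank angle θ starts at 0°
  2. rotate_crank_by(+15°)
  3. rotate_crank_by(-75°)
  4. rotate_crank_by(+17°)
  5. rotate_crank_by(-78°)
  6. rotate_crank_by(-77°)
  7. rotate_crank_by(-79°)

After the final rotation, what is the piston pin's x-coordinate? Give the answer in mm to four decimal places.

set_geometry: r = 29 mm, L = 201 mm, e = 10 mm; θ ← 0°
rotate_crank_by(+15°): θ ← 0° +15° = 15°
rotate_crank_by(-75°): θ ← 15° -75° = -60°
rotate_crank_by(+17°): θ ← -60° +17° = -43°
rotate_crank_by(-78°): θ ← -43° -78° = -121°
rotate_crank_by(-77°): θ ← -121° -77° = -198°
rotate_crank_by(-79°): θ ← -198° -79° = -277°
crank pin P = (r cos θ, r sin θ) = (3.534211, 28.783838)
h = r sin θ − e = 28.783838 − 10 = 18.783838
x = r cos θ + √(L² − h²) = 3.534211 + √(40401.0 − 352.8326) = 3.534211 + 200.120382 = 203.654593

203.6546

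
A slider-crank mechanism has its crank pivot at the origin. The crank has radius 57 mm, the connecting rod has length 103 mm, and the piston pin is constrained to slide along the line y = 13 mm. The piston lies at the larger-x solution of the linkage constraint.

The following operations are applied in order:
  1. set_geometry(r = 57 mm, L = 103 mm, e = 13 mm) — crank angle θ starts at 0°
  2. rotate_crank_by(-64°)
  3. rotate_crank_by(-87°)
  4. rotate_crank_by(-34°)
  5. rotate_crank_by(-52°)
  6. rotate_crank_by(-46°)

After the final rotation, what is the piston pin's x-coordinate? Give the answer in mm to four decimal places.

set_geometry: r = 57 mm, L = 103 mm, e = 13 mm; θ ← 0°
rotate_crank_by(-64°): θ ← 0° -64° = -64°
rotate_crank_by(-87°): θ ← -64° -87° = -151°
rotate_crank_by(-34°): θ ← -151° -34° = -185°
rotate_crank_by(-52°): θ ← -185° -52° = -237°
rotate_crank_by(-46°): θ ← -237° -46° = -283°
crank pin P = (r cos θ, r sin θ) = (12.822210, 55.539094)
h = r sin θ − e = 55.539094 − 13 = 42.539094
x = r cos θ + √(L² − h²) = 12.822210 + √(10609.0 − 1809.5745) = 12.822210 + 93.805253 = 106.627463

106.6275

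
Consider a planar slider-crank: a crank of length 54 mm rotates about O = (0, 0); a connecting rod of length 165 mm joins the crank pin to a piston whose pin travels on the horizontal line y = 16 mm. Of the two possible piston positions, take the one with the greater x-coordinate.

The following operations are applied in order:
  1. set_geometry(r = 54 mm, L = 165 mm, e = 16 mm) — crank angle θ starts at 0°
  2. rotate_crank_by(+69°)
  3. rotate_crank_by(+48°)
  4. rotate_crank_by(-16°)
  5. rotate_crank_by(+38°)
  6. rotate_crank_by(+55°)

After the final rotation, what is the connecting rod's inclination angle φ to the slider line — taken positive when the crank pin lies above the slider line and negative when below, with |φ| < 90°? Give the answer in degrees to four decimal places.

-10.1452

set_geometry: r = 54 mm, L = 165 mm, e = 16 mm; θ ← 0°
rotate_crank_by(+69°): θ ← 0° +69° = 69°
rotate_crank_by(+48°): θ ← 69° +48° = 117°
rotate_crank_by(-16°): θ ← 117° -16° = 101°
rotate_crank_by(+38°): θ ← 101° +38° = 139°
rotate_crank_by(+55°): θ ← 139° +55° = 194°
crank pin P = (r cos θ, r sin θ) = (-52.395969, -13.063782)
h = r sin θ − e = -13.063782 − 16 = -29.063782
sin φ = h / L = -29.063782 / 165 = -0.17614414
φ = arcsin(-0.17614414) = -10.145247°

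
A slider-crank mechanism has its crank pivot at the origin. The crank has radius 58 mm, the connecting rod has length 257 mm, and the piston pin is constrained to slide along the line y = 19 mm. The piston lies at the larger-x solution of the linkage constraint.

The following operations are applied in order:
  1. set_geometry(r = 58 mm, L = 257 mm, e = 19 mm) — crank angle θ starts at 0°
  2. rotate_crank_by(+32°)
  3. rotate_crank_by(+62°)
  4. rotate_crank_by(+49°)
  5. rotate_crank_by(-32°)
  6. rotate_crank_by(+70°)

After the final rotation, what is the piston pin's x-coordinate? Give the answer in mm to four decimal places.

198.2285

set_geometry: r = 58 mm, L = 257 mm, e = 19 mm; θ ← 0°
rotate_crank_by(+32°): θ ← 0° +32° = 32°
rotate_crank_by(+62°): θ ← 32° +62° = 94°
rotate_crank_by(+49°): θ ← 94° +49° = 143°
rotate_crank_by(-32°): θ ← 143° -32° = 111°
rotate_crank_by(+70°): θ ← 111° +70° = 181°
crank pin P = (r cos θ, r sin θ) = (-57.991166, -1.012240)
h = r sin θ − e = -1.012240 − 19 = -20.012240
x = r cos θ + √(L² − h²) = -57.991166 + √(66049.0 − 400.4897) = -57.991166 + 256.219652 = 198.228486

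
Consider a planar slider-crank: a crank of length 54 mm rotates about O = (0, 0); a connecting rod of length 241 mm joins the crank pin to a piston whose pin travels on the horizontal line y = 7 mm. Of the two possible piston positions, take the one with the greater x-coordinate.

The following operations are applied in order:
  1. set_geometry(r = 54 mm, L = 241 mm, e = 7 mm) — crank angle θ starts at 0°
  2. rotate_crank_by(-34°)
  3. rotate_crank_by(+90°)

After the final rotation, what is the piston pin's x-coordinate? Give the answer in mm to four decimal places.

268.2186

set_geometry: r = 54 mm, L = 241 mm, e = 7 mm; θ ← 0°
rotate_crank_by(-34°): θ ← 0° -34° = -34°
rotate_crank_by(+90°): θ ← -34° +90° = 56°
crank pin P = (r cos θ, r sin θ) = (30.196417, 44.768029)
h = r sin θ − e = 44.768029 − 7 = 37.768029
x = r cos θ + √(L² − h²) = 30.196417 + √(58081.0 − 1426.4240) = 30.196417 + 238.022217 = 268.218634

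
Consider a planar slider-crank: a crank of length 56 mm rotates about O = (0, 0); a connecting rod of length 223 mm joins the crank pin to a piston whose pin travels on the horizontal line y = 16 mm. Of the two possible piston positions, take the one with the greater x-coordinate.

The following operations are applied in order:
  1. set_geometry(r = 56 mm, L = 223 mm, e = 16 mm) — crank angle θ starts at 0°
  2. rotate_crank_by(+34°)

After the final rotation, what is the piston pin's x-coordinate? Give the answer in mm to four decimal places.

set_geometry: r = 56 mm, L = 223 mm, e = 16 mm; θ ← 0°
rotate_crank_by(+34°): θ ← 0° +34° = 34°
crank pin P = (r cos θ, r sin θ) = (46.426104, 31.314803)
h = r sin θ − e = 31.314803 − 16 = 15.314803
x = r cos θ + √(L² − h²) = 46.426104 + √(49729.0 − 234.5432) = 46.426104 + 222.473497 = 268.899601

268.8996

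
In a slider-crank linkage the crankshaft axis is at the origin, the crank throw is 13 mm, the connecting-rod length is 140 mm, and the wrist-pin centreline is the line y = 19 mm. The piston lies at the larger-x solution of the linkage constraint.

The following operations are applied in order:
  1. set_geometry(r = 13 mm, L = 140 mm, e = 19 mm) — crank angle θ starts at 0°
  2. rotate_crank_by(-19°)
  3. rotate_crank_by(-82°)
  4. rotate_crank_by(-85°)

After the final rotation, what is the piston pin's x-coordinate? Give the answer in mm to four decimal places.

125.9553

set_geometry: r = 13 mm, L = 140 mm, e = 19 mm; θ ← 0°
rotate_crank_by(-19°): θ ← 0° -19° = -19°
rotate_crank_by(-82°): θ ← -19° -82° = -101°
rotate_crank_by(-85°): θ ← -101° -85° = -186°
crank pin P = (r cos θ, r sin θ) = (-12.928785, 1.358870)
h = r sin θ − e = 1.358870 − 19 = -17.641130
x = r cos θ + √(L² − h²) = -12.928785 + √(19600.0 − 311.2095) = -12.928785 + 138.884090 = 125.955306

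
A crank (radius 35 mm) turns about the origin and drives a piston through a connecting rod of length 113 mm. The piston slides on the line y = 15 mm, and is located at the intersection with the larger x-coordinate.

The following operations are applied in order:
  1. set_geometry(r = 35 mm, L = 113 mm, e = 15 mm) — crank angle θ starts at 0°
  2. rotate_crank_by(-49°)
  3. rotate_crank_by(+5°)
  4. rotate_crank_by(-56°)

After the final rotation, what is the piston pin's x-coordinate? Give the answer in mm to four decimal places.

set_geometry: r = 35 mm, L = 113 mm, e = 15 mm; θ ← 0°
rotate_crank_by(-49°): θ ← 0° -49° = -49°
rotate_crank_by(+5°): θ ← -49° +5° = -44°
rotate_crank_by(-56°): θ ← -44° -56° = -100°
crank pin P = (r cos θ, r sin θ) = (-6.077686, -34.468271)
h = r sin θ − e = -34.468271 − 15 = -49.468271
x = r cos θ + √(L² − h²) = -6.077686 + √(12769.0 − 2447.1099) = -6.077686 + 101.596703 = 95.519017

95.5190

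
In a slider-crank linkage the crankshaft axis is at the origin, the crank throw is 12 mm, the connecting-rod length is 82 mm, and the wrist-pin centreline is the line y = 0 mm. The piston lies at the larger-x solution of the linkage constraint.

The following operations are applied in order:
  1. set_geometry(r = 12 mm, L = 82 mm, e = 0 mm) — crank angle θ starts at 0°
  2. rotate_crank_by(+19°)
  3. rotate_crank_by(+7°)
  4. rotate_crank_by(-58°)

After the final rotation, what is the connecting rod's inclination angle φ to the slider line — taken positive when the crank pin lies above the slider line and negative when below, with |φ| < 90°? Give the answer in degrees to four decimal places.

-4.4477

set_geometry: r = 12 mm, L = 82 mm, e = 0 mm; θ ← 0°
rotate_crank_by(+19°): θ ← 0° +19° = 19°
rotate_crank_by(+7°): θ ← 19° +7° = 26°
rotate_crank_by(-58°): θ ← 26° -58° = -32°
crank pin P = (r cos θ, r sin θ) = (10.176577, -6.359031)
h = r sin θ − e = -6.359031 − 0 = -6.359031
sin φ = h / L = -6.359031 / 82 = -0.07754916
φ = arcsin(-0.07754916) = -4.447705°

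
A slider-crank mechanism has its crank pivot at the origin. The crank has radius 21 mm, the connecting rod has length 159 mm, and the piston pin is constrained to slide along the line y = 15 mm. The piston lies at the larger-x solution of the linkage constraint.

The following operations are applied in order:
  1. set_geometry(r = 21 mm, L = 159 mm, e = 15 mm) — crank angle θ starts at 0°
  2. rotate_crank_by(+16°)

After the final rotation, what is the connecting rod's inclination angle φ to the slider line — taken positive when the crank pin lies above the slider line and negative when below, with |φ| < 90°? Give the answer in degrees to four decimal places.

set_geometry: r = 21 mm, L = 159 mm, e = 15 mm; θ ← 0°
rotate_crank_by(+16°): θ ← 0° +16° = 16°
crank pin P = (r cos θ, r sin θ) = (20.186496, 5.788384)
h = r sin θ − e = 5.788384 − 15 = -9.211616
sin φ = h / L = -9.211616 / 159 = -0.05793469
φ = arcsin(-0.05793469) = -3.321273°

-3.3213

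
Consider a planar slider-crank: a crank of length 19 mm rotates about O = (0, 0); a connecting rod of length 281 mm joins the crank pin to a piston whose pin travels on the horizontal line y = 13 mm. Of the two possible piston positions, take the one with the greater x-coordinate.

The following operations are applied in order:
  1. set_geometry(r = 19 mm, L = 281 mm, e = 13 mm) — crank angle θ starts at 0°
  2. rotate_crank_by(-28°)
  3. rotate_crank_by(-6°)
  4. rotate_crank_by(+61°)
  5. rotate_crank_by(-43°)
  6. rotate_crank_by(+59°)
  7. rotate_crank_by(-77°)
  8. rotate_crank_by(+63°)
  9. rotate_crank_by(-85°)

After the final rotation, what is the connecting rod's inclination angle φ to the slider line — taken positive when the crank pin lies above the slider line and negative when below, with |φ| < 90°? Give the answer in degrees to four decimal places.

-5.8727

set_geometry: r = 19 mm, L = 281 mm, e = 13 mm; θ ← 0°
rotate_crank_by(-28°): θ ← 0° -28° = -28°
rotate_crank_by(-6°): θ ← -28° -6° = -34°
rotate_crank_by(+61°): θ ← -34° +61° = 27°
rotate_crank_by(-43°): θ ← 27° -43° = -16°
rotate_crank_by(+59°): θ ← -16° +59° = 43°
rotate_crank_by(-77°): θ ← 43° -77° = -34°
rotate_crank_by(+63°): θ ← -34° +63° = 29°
rotate_crank_by(-85°): θ ← 29° -85° = -56°
crank pin P = (r cos θ, r sin θ) = (10.624665, -15.751714)
h = r sin θ − e = -15.751714 − 13 = -28.751714
sin φ = h / L = -28.751714 / 281 = -0.10231927
φ = arcsin(-0.10231927) = -5.872740°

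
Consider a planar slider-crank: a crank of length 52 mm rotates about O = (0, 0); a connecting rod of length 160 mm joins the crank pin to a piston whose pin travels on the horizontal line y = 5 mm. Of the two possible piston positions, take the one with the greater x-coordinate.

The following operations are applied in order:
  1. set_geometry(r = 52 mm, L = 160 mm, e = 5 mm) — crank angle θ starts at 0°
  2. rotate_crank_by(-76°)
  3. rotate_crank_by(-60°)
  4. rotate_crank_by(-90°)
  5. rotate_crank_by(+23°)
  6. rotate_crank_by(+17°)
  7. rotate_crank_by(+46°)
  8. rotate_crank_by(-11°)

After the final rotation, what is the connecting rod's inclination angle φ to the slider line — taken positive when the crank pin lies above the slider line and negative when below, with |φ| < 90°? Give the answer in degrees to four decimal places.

set_geometry: r = 52 mm, L = 160 mm, e = 5 mm; θ ← 0°
rotate_crank_by(-76°): θ ← 0° -76° = -76°
rotate_crank_by(-60°): θ ← -76° -60° = -136°
rotate_crank_by(-90°): θ ← -136° -90° = -226°
rotate_crank_by(+23°): θ ← -226° +23° = -203°
rotate_crank_by(+17°): θ ← -203° +17° = -186°
rotate_crank_by(+46°): θ ← -186° +46° = -140°
rotate_crank_by(-11°): θ ← -140° -11° = -151°
crank pin P = (r cos θ, r sin θ) = (-45.480225, -25.210100)
h = r sin θ − e = -25.210100 − 5 = -30.210100
sin φ = h / L = -30.210100 / 160 = -0.18881313
φ = arcsin(-0.18881313) = -10.883528°

-10.8835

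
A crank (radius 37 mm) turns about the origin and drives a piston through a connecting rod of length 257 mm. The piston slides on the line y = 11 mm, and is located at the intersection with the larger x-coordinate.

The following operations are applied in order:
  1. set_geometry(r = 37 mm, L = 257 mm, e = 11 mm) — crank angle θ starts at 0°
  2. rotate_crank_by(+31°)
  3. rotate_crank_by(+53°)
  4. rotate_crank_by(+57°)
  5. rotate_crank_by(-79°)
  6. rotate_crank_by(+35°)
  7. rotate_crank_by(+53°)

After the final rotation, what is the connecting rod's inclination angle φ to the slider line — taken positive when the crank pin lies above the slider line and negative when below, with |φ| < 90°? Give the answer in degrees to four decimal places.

1.6723

set_geometry: r = 37 mm, L = 257 mm, e = 11 mm; θ ← 0°
rotate_crank_by(+31°): θ ← 0° +31° = 31°
rotate_crank_by(+53°): θ ← 31° +53° = 84°
rotate_crank_by(+57°): θ ← 84° +57° = 141°
rotate_crank_by(-79°): θ ← 141° -79° = 62°
rotate_crank_by(+35°): θ ← 62° +35° = 97°
rotate_crank_by(+53°): θ ← 97° +53° = 150°
crank pin P = (r cos θ, r sin θ) = (-32.042940, 18.500000)
h = r sin θ − e = 18.500000 − 11 = 7.500000
sin φ = h / L = 7.500000 / 257 = 0.02918288
φ = arcsin(0.02918288) = 1.672293°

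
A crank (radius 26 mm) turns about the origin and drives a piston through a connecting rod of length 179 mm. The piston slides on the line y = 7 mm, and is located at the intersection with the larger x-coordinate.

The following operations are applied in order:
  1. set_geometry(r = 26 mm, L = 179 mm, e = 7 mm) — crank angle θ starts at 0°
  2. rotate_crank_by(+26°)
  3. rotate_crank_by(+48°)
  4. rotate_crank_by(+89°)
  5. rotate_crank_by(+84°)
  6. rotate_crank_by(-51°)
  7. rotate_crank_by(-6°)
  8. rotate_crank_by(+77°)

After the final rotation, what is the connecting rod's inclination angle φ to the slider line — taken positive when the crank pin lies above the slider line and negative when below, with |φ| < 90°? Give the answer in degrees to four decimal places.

-10.6121

set_geometry: r = 26 mm, L = 179 mm, e = 7 mm; θ ← 0°
rotate_crank_by(+26°): θ ← 0° +26° = 26°
rotate_crank_by(+48°): θ ← 26° +48° = 74°
rotate_crank_by(+89°): θ ← 74° +89° = 163°
rotate_crank_by(+84°): θ ← 163° +84° = 247°
rotate_crank_by(-51°): θ ← 247° -51° = 196°
rotate_crank_by(-6°): θ ← 196° -6° = 190°
rotate_crank_by(+77°): θ ← 190° +77° = 267°
crank pin P = (r cos θ, r sin θ) = (-1.360735, -25.964368)
h = r sin θ − e = -25.964368 − 7 = -32.964368
sin φ = h / L = -32.964368 / 179 = -0.18415848
φ = arcsin(-0.18415848) = -10.612074°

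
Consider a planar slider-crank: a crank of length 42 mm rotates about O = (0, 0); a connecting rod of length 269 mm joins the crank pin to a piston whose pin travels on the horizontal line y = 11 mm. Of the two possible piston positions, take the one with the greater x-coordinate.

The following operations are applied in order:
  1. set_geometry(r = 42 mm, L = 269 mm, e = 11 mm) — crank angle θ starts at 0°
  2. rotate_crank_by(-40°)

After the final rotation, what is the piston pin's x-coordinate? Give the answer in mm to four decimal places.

298.4767

set_geometry: r = 42 mm, L = 269 mm, e = 11 mm; θ ← 0°
rotate_crank_by(-40°): θ ← 0° -40° = -40°
crank pin P = (r cos θ, r sin θ) = (32.173867, -26.997080)
h = r sin θ − e = -26.997080 − 11 = -37.997080
x = r cos θ + √(L² − h²) = 32.173867 + √(72361.0 − 1443.7781) = 32.173867 + 266.302876 = 298.476743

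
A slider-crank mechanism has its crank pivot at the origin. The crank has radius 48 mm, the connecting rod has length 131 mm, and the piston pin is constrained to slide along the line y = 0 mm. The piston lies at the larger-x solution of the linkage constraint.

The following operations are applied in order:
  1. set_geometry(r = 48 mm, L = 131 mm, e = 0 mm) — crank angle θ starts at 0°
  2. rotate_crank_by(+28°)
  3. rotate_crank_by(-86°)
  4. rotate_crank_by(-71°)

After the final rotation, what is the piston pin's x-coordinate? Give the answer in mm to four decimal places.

set_geometry: r = 48 mm, L = 131 mm, e = 0 mm; θ ← 0°
rotate_crank_by(+28°): θ ← 0° +28° = 28°
rotate_crank_by(-86°): θ ← 28° -86° = -58°
rotate_crank_by(-71°): θ ← -58° -71° = -129°
crank pin P = (r cos θ, r sin θ) = (-30.207379, -37.303006)
h = r sin θ − e = -37.303006 − 0 = -37.303006
x = r cos θ + √(L² − h²) = -30.207379 + √(17161.0 − 1391.5143) = -30.207379 + 125.576613 = 95.369234

95.3692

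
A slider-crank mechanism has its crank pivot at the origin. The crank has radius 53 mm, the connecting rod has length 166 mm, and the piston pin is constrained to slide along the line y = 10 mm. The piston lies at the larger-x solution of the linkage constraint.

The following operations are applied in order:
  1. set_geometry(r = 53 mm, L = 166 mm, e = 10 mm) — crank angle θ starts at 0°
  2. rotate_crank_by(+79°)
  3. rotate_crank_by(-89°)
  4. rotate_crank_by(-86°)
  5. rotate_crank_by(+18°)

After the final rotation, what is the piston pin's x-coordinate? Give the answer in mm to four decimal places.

set_geometry: r = 53 mm, L = 166 mm, e = 10 mm; θ ← 0°
rotate_crank_by(+79°): θ ← 0° +79° = 79°
rotate_crank_by(-89°): θ ← 79° -89° = -10°
rotate_crank_by(-86°): θ ← -10° -86° = -96°
rotate_crank_by(+18°): θ ← -96° +18° = -78°
crank pin P = (r cos θ, r sin θ) = (11.019320, -51.841823)
h = r sin θ − e = -51.841823 − 10 = -61.841823
x = r cos θ + √(L² − h²) = 11.019320 + √(27556.0 − 3824.4111) = 11.019320 + 154.050605 = 165.069925

165.0699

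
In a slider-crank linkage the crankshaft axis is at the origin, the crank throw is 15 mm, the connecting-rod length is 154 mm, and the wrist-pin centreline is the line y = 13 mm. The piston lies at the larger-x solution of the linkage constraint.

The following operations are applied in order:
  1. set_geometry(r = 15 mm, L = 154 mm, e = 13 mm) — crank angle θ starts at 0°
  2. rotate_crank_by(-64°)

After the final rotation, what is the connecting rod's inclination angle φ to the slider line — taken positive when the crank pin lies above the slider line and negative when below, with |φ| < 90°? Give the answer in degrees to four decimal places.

set_geometry: r = 15 mm, L = 154 mm, e = 13 mm; θ ← 0°
rotate_crank_by(-64°): θ ← 0° -64° = -64°
crank pin P = (r cos θ, r sin θ) = (6.575567, -13.481911)
h = r sin θ − e = -13.481911 − 13 = -26.481911
sin φ = h / L = -26.481911 / 154 = -0.17196046
φ = arcsin(-0.17196046) = -9.901824°

-9.9018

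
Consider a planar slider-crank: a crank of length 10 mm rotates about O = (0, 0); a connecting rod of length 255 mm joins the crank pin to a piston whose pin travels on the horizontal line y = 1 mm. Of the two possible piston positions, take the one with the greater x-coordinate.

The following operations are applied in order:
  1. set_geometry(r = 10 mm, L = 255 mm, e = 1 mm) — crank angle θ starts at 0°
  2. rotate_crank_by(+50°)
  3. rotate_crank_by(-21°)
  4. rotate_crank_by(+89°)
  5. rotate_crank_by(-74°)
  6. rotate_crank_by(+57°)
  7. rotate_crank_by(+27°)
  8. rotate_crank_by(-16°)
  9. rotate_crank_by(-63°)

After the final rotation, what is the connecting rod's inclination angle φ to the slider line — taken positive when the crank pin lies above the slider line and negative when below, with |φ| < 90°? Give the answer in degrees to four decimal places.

set_geometry: r = 10 mm, L = 255 mm, e = 1 mm; θ ← 0°
rotate_crank_by(+50°): θ ← 0° +50° = 50°
rotate_crank_by(-21°): θ ← 50° -21° = 29°
rotate_crank_by(+89°): θ ← 29° +89° = 118°
rotate_crank_by(-74°): θ ← 118° -74° = 44°
rotate_crank_by(+57°): θ ← 44° +57° = 101°
rotate_crank_by(+27°): θ ← 101° +27° = 128°
rotate_crank_by(-16°): θ ← 128° -16° = 112°
rotate_crank_by(-63°): θ ← 112° -63° = 49°
crank pin P = (r cos θ, r sin θ) = (6.560590, 7.547096)
h = r sin θ − e = 7.547096 − 1 = 6.547096
sin φ = h / L = 6.547096 / 255 = 0.02567489
φ = arcsin(0.02567489) = 1.471224°

1.4712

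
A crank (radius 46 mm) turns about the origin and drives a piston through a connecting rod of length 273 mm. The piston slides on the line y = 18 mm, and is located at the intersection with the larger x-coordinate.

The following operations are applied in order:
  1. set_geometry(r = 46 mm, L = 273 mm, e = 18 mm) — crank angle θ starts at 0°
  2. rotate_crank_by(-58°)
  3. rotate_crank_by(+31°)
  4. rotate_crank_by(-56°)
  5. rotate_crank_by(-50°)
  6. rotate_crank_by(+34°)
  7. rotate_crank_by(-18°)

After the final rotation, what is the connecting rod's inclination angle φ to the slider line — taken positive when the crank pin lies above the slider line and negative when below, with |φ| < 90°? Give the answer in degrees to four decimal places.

-12.4781

set_geometry: r = 46 mm, L = 273 mm, e = 18 mm; θ ← 0°
rotate_crank_by(-58°): θ ← 0° -58° = -58°
rotate_crank_by(+31°): θ ← -58° +31° = -27°
rotate_crank_by(-56°): θ ← -27° -56° = -83°
rotate_crank_by(-50°): θ ← -83° -50° = -133°
rotate_crank_by(+34°): θ ← -133° +34° = -99°
rotate_crank_by(-18°): θ ← -99° -18° = -117°
crank pin P = (r cos θ, r sin θ) = (-20.883563, -40.986300)
h = r sin θ − e = -40.986300 − 18 = -58.986300
sin φ = h / L = -58.986300 / 273 = -0.21606703
φ = arcsin(-0.21606703) = -12.478135°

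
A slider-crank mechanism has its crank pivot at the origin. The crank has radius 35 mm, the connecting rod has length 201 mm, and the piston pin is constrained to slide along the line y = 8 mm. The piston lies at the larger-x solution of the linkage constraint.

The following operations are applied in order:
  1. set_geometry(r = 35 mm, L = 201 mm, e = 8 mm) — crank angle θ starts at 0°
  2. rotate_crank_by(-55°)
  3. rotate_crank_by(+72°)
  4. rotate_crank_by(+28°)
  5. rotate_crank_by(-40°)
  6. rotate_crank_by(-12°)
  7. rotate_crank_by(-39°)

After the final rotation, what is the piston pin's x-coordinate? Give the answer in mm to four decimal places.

222.5561

set_geometry: r = 35 mm, L = 201 mm, e = 8 mm; θ ← 0°
rotate_crank_by(-55°): θ ← 0° -55° = -55°
rotate_crank_by(+72°): θ ← -55° +72° = 17°
rotate_crank_by(+28°): θ ← 17° +28° = 45°
rotate_crank_by(-40°): θ ← 45° -40° = 5°
rotate_crank_by(-12°): θ ← 5° -12° = -7°
rotate_crank_by(-39°): θ ← -7° -39° = -46°
crank pin P = (r cos θ, r sin θ) = (24.313043, -25.176893)
h = r sin θ − e = -25.176893 − 8 = -33.176893
x = r cos θ + √(L² − h²) = 24.313043 + √(40401.0 − 1100.7062) = 24.313043 + 198.243017 = 222.556060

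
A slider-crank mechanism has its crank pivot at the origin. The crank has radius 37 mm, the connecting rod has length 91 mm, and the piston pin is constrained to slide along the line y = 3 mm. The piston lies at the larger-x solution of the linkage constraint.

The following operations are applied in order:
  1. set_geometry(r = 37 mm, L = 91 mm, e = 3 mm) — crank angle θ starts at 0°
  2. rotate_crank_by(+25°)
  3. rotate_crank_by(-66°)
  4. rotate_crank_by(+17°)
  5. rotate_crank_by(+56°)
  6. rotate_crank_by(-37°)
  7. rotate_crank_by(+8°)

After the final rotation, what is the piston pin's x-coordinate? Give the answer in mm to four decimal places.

set_geometry: r = 37 mm, L = 91 mm, e = 3 mm; θ ← 0°
rotate_crank_by(+25°): θ ← 0° +25° = 25°
rotate_crank_by(-66°): θ ← 25° -66° = -41°
rotate_crank_by(+17°): θ ← -41° +17° = -24°
rotate_crank_by(+56°): θ ← -24° +56° = 32°
rotate_crank_by(-37°): θ ← 32° -37° = -5°
rotate_crank_by(+8°): θ ← -5° +8° = 3°
crank pin P = (r cos θ, r sin θ) = (36.949293, 1.936430)
h = r sin θ − e = 1.936430 − 3 = -1.063570
x = r cos θ + √(L² − h²) = 36.949293 + √(8281.0 − 1.1312) = 36.949293 + 90.993785 = 127.943077

127.9431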